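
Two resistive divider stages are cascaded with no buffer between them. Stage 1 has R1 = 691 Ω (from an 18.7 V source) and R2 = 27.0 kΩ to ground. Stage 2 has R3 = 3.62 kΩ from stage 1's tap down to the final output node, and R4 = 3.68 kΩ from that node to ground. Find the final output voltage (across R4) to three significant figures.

Stage 2 presents R3+R4 = 7300 Ω as a load on stage 1's tap.
Stage 1's lower leg becomes R2‖(R3+R4) = 5746 Ω, so V_mid = 18.7 × 5746/6437 = 16.69 V.
Stage 2 is itself unloaded: V_out = V_mid × R4/(R3+R4) = 16.69 × 3680/7300 = 8.41 V.

V_out ≈ 8.41 V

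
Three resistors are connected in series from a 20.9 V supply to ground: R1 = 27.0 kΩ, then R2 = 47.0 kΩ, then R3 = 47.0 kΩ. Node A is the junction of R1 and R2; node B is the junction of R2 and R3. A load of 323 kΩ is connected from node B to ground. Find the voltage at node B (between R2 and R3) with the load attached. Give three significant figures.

At node B, R3 is in parallel with the load: R3‖R_L = 41.03 kΩ.
Below node A the resistance is R2 + (R3‖R_L) = 88.03 kΩ, so V_A = 20.9 × 88.03/115.0 = 15.99 V.
Then V_B = V_A × (R3‖R_L)/(R2 + R3‖R_L) = 15.99 × 41.03/88.03 = 7.45 V.

V ≈ 7.45 V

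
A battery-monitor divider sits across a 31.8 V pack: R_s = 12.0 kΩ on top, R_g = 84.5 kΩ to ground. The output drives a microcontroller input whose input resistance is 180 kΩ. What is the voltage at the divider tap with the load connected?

The load sits in parallel with R_g: R_g‖R_L = (84.5 × 180) / (84.5 + 180) = 57.50 kΩ.
V_out = 31.8 × 57.50 / (12.0 + 57.50) = 31.8 × 57.50/69.50 = 26.3 V.

V_out ≈ 26.3 V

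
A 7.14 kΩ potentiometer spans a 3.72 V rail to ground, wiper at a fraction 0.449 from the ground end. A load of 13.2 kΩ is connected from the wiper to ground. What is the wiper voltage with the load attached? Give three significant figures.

V ≈ 1.47 V

The wiper splits the pot into (1−α)R = 3.934 kΩ above and αR = 3.206 kΩ below.
Lower section ‖ load = 2.579 kΩ.
V_wiper = 3.72 × 2.579/(3.934 + 2.579) = 1.47 V.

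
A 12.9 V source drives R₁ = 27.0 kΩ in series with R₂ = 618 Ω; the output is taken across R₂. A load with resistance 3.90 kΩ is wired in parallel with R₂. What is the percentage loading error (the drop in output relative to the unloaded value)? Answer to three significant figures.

13.4 %

Unloaded V = 12.9 × 618/27620 = 0.28866 V.
Loaded: R₂‖R_L = 533.5 Ω, giving V = 12.9 × 533.5/27530 = 0.24994 V.
Drop = (0.28866 − 0.24994) / 0.28866 = 13.4 %.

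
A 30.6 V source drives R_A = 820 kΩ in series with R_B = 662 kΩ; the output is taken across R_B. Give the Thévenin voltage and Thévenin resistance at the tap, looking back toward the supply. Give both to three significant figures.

V_th is the open-circuit tap voltage: 30.6 × 662/(820 + 662) = 13.7 V.
With the supply zeroed, R_A and R_B appear in parallel from the tap: R_th = R_A‖R_B = (820 × 662)/1482 = 366 kΩ.

V_th = 13.7 V, R_th = 366 kΩ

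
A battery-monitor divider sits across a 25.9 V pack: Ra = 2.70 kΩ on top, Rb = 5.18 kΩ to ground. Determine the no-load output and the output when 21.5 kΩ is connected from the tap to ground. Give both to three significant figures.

Open-circuit: V = 25.9 × 5.18/(2.70 + 5.18) = 17.0 V.
With the load, Rb becomes Rb‖R_L = 4.174 kΩ, so V = 25.9 × 4.174/6.874 = 15.7 V.

Unloaded: 17.0 V; loaded: 15.7 V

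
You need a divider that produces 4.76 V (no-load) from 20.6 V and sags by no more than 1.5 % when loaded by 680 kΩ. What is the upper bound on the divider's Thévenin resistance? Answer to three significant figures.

Loading drop = R_th/(R_th + R_L) ≤ 0.0150, so R_th ≤ R_L · ε/(1−ε) = 680 kΩ × 0.0150/0.9850 = 10.4 kΩ.

R_th ≤ 10.4 kΩ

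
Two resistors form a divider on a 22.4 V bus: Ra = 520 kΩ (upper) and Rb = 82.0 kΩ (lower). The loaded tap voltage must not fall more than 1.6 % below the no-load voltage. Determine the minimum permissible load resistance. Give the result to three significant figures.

Output resistance R_th = Ra‖Rb = (520 × 82.0)/602.0 = 70.83 kΩ.
The fractional drop is R_th/(R_th + R_L); requiring this ≤ 0.0160 gives R_L ≥ R_th(1/0.0160 − 1) = 70.83 × 61.50 = 4.36 MΩ.

R_L(min) ≈ 4.36 MΩ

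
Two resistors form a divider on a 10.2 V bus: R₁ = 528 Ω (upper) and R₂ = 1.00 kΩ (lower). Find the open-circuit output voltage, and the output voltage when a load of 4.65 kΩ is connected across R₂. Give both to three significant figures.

Unloaded: 6.68 V; loaded: 6.21 V

Open-circuit: V = 10.2 × 1000/(528 + 1000) = 6.68 V.
With the load, R₂ becomes R₂‖R_L = 823.0 Ω, so V = 10.2 × 823.0/1351 = 6.21 V.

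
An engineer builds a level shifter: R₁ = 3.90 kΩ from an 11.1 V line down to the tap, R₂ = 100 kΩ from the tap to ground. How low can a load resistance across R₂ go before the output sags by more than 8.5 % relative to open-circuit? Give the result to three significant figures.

R_L(min) ≈ 40.4 kΩ

Output resistance R_th = R₁‖R₂ = (3.90 × 100)/103.9 = 3.754 kΩ.
The fractional drop is R_th/(R_th + R_L); requiring this ≤ 0.0850 gives R_L ≥ R_th(1/0.0850 − 1) = 3.754 × 10.76 = 40.4 kΩ.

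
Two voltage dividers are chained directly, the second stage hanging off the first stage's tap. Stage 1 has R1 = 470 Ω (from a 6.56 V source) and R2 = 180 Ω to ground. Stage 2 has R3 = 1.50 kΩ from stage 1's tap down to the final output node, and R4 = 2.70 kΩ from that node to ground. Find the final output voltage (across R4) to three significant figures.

Stage 2 presents R3+R4 = 4200 Ω as a load on stage 1's tap.
Stage 1's lower leg becomes R2‖(R3+R4) = 172.6 Ω, so V_mid = 6.56 × 172.6/642.6 = 1.762 V.
Stage 2 is itself unloaded: V_out = V_mid × R4/(R3+R4) = 1.762 × 2700/4200 = 1.13 V.

V_out ≈ 1.13 V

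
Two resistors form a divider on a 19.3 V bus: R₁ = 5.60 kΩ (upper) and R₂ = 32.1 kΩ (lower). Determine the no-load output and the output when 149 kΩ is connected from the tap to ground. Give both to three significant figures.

Open-circuit: V = 19.3 × 32.1/(5.60 + 32.1) = 16.4 V.
With the load, R₂ becomes R₂‖R_L = 26.41 kΩ, so V = 19.3 × 26.41/32.01 = 15.9 V.

Unloaded: 16.4 V; loaded: 15.9 V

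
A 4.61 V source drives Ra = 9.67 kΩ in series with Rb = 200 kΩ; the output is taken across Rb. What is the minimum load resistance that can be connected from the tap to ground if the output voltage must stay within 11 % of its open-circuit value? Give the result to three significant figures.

Output resistance R_th = Ra‖Rb = (9.67 × 200)/209.7 = 9.224 kΩ.
The fractional drop is R_th/(R_th + R_L); requiring this ≤ 0.110 gives R_L ≥ R_th(1/0.110 − 1) = 9.224 × 8.091 = 74.6 kΩ.

R_L(min) ≈ 74.6 kΩ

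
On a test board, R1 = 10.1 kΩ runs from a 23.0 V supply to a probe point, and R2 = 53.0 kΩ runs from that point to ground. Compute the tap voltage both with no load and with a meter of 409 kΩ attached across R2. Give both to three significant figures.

Unloaded: 19.3 V; loaded: 18.9 V

Open-circuit: V = 23.0 × 53.0/(10.1 + 53.0) = 19.3 V.
With the load, R2 becomes R2‖R_L = 46.92 kΩ, so V = 23.0 × 46.92/57.02 = 18.9 V.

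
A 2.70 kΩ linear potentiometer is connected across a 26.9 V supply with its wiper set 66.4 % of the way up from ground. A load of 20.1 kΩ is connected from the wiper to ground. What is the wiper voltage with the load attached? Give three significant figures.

V ≈ 17.3 V

The wiper splits the pot into (1−α)R = 907.2 Ω above and αR = 1793 Ω below.
Lower section ‖ load = 1646 Ω.
V_wiper = 26.9 × 1646/(907.2 + 1646) = 17.3 V.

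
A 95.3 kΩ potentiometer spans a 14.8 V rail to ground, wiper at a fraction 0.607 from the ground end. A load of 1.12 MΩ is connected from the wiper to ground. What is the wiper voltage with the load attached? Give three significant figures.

V ≈ 8.80 V

The wiper splits the pot into (1−α)R = 37.45 kΩ above and αR = 57.85 kΩ below.
Lower section ‖ load = 55.01 kΩ.
V_wiper = 14.8 × 55.01/(37.45 + 55.01) = 8.80 V.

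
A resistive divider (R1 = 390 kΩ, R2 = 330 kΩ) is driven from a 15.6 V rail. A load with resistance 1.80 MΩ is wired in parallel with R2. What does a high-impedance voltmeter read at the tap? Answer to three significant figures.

V_out ≈ 6.50 V

The load sits in parallel with R2: R2‖R_L = (330 × 1800) / (330 + 1800) = 278.9 kΩ.
V_out = 15.6 × 278.9 / (390 + 278.9) = 15.6 × 278.9/668.9 = 6.50 V.
(Unloaded it would have been 7.15 V.)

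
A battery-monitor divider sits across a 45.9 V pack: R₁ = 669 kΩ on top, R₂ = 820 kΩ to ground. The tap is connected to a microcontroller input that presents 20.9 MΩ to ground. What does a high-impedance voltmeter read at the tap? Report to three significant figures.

V_out ≈ 24.8 V

The load sits in parallel with R₂: R₂‖R_L = (820 × 20900) / (820 + 20900) = 789.0 kΩ.
V_out = 45.9 × 789.0 / (669 + 789.0) = 45.9 × 789.0/1458 = 24.8 V.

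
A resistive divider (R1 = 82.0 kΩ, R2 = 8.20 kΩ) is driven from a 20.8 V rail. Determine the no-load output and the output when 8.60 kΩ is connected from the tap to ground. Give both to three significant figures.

Unloaded: 1.89 V; loaded: 1.01 V

Open-circuit: V = 20.8 × 8.20/(82.0 + 8.20) = 1.89 V.
With the load, R2 becomes R2‖R_L = 4.198 kΩ, so V = 20.8 × 4.198/86.20 = 1.01 V.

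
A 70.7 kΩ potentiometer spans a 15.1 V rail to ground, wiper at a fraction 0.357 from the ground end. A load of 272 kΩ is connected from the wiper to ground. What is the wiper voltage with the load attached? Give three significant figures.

The wiper splits the pot into (1−α)R = 45.46 kΩ above and αR = 25.24 kΩ below.
Lower section ‖ load = 23.10 kΩ.
V_wiper = 15.1 × 23.10/(45.46 + 23.10) = 5.09 V.

V ≈ 5.09 V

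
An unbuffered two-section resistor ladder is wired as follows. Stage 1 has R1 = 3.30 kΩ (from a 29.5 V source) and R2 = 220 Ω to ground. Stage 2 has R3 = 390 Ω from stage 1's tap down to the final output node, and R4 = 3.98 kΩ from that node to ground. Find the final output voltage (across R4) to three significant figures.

V_out ≈ 1.60 V

Stage 2 presents R3+R4 = 4370 Ω as a load on stage 1's tap.
Stage 1's lower leg becomes R2‖(R3+R4) = 209.5 Ω, so V_mid = 29.5 × 209.5/3509 = 1.761 V.
Stage 2 is itself unloaded: V_out = V_mid × R4/(R3+R4) = 1.761 × 3980/4370 = 1.60 V.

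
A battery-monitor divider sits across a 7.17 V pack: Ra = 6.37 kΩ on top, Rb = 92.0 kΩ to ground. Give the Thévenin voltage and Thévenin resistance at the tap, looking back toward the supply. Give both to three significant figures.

V_th is the open-circuit tap voltage: 7.17 × 92.0/(6.37 + 92.0) = 6.71 V.
With the supply zeroed, Ra and Rb appear in parallel from the tap: R_th = Ra‖Rb = (6.37 × 92.0)/98.37 = 5.96 kΩ.

V_th = 6.71 V, R_th = 5.96 kΩ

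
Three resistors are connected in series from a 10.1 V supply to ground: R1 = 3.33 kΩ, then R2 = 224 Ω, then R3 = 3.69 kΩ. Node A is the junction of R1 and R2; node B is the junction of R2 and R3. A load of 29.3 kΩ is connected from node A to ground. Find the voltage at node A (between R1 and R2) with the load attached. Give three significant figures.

V ≈ 5.14 V

Below node A the series string R2+R3 = 3914 Ω sits in parallel with the 29300 Ω load: 3453 Ω.
V_A = 10.1 × 3453/(3330 + 3453) = 5.14 V.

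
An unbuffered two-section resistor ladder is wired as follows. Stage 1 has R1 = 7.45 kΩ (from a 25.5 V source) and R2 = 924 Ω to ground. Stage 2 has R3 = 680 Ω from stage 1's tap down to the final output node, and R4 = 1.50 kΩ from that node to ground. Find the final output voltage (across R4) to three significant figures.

Stage 2 presents R3+R4 = 2180 Ω as a load on stage 1's tap.
Stage 1's lower leg becomes R2‖(R3+R4) = 648.9 Ω, so V_mid = 25.5 × 648.9/8099 = 2.043 V.
Stage 2 is itself unloaded: V_out = V_mid × R4/(R3+R4) = 2.043 × 1500/2180 = 1.41 V.

V_out ≈ 1.41 V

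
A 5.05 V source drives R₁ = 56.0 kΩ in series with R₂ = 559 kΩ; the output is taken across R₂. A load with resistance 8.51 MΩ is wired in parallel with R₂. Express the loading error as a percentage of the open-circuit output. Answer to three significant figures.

The divider's output (Thévenin) resistance is R₁‖R₂ = 50.90 kΩ.
Fractional drop under load = R_th/(R_th + R_L) = 50.90 / (50.90 + 8510) = 0.005946.
So the output falls by 0.595 %.

0.595 %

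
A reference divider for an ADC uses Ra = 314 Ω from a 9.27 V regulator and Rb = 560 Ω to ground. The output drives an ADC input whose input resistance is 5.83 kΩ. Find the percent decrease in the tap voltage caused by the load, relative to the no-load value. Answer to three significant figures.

The divider's output (Thévenin) resistance is Ra‖Rb = 201.2 Ω.
Fractional drop under load = R_th/(R_th + R_L) = 201.2 / (201.2 + 5830) = 0.03336.
So the output falls by 3.34 %.

3.34 %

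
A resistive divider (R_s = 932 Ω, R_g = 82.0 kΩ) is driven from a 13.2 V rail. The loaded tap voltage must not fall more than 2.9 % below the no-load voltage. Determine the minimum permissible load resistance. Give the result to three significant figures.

R_L(min) ≈ 30.9 kΩ

Output resistance R_th = R_s‖R_g = (932 × 82000)/82930 = 921.5 Ω.
The fractional drop is R_th/(R_th + R_L); requiring this ≤ 0.0290 gives R_L ≥ R_th(1/0.0290 − 1) = 921.5 × 33.48 = 30.9 kΩ.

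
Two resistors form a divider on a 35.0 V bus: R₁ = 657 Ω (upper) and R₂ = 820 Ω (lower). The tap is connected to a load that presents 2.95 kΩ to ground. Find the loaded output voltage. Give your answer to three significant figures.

The load sits in parallel with R₂: R₂‖R_L = (820 × 2950) / (820 + 2950) = 641.6 Ω.
V_out = 35.0 × 641.6 / (657 + 641.6) = 35.0 × 641.6/1299 = 17.3 V.
(Unloaded it would have been 19.4 V.)

V_out ≈ 17.3 V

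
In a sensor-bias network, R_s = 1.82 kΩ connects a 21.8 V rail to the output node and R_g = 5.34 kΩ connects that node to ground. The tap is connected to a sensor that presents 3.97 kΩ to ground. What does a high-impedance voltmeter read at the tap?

V_out ≈ 12.1 V

The load sits in parallel with R_g: R_g‖R_L = (5.34 × 3.97) / (5.34 + 3.97) = 2.277 kΩ.
V_out = 21.8 × 2.277 / (1.82 + 2.277) = 21.8 × 2.277/4.097 = 12.1 V.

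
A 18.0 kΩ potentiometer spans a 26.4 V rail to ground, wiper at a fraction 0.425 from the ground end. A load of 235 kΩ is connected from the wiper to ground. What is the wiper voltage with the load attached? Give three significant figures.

V ≈ 11.0 V

The wiper splits the pot into (1−α)R = 10.35 kΩ above and αR = 7.650 kΩ below.
Lower section ‖ load = 7.409 kΩ.
V_wiper = 26.4 × 7.409/(10.35 + 7.409) = 11.0 V.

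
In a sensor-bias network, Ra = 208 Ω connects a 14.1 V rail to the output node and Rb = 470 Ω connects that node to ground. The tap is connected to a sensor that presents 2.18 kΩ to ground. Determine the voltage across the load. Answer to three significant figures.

The load sits in parallel with Rb: Rb‖R_L = (470 × 2180) / (470 + 2180) = 386.6 Ω.
V_out = 14.1 × 386.6 / (208 + 386.6) = 14.1 × 386.6/594.6 = 9.17 V.

V_out ≈ 9.17 V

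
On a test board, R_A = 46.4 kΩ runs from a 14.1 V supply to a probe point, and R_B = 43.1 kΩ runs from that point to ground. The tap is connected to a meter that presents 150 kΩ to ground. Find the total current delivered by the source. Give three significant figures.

R_B‖R_L = 33.48 kΩ, so the source sees R_A + R_B‖R_L = 79.88 kΩ.
I = 14.1 V / 79.88 kΩ = 0.177 mA.

I ≈ 0.177 mA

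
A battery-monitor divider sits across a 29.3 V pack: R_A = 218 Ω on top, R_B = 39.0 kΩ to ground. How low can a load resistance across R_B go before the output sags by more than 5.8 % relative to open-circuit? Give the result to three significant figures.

Output resistance R_th = R_A‖R_B = (218 × 39000)/39220 = 216.8 Ω.
The fractional drop is R_th/(R_th + R_L); requiring this ≤ 0.0580 gives R_L ≥ R_th(1/0.0580 − 1) = 216.8 × 16.24 = 3.52 kΩ.

R_L(min) ≈ 3.52 kΩ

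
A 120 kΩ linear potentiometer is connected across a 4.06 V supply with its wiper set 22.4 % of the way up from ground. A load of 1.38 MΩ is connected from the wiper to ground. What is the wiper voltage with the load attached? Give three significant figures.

V ≈ 0.896 V

The wiper splits the pot into (1−α)R = 93.12 kΩ above and αR = 26.88 kΩ below.
Lower section ‖ load = 26.37 kΩ.
V_wiper = 4.06 × 26.37/(93.12 + 26.37) = 0.896 V.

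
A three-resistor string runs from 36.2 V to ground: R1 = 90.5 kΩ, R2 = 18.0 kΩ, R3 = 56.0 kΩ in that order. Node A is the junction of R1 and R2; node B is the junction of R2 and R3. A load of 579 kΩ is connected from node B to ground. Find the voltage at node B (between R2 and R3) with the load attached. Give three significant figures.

V ≈ 11.6 V

At node B, R3 is in parallel with the load: R3‖R_L = 51.06 kΩ.
Below node A the resistance is R2 + (R3‖R_L) = 69.06 kΩ, so V_A = 36.2 × 69.06/159.6 = 15.67 V.
Then V_B = V_A × (R3‖R_L)/(R2 + R3‖R_L) = 15.67 × 51.06/69.06 = 11.6 V.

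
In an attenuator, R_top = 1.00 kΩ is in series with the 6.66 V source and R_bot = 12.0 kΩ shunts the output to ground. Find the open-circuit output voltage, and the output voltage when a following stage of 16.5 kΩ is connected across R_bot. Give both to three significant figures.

Unloaded: 6.15 V; loaded: 5.82 V

Open-circuit: V = 6.66 × 12.0/(1.00 + 12.0) = 6.15 V.
With the load, R_bot becomes R_bot‖R_L = 6.947 kΩ, so V = 6.66 × 6.947/7.947 = 5.82 V.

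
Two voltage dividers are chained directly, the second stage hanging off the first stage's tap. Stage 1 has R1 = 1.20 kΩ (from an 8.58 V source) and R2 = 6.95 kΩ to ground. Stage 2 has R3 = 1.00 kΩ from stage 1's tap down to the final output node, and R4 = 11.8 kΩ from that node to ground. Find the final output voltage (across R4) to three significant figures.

V_out ≈ 6.25 V

Stage 2 presents R3+R4 = 12.80 kΩ as a load on stage 1's tap.
Stage 1's lower leg becomes R2‖(R3+R4) = 4.504 kΩ, so V_mid = 8.58 × 4.504/5.704 = 6.775 V.
Stage 2 is itself unloaded: V_out = V_mid × R4/(R3+R4) = 6.775 × 11.8/12.80 = 6.25 V.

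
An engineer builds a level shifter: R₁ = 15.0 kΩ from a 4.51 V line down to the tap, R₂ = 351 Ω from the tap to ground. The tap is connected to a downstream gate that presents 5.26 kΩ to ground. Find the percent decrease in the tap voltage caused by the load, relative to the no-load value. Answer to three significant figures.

6.12 %

The divider's output (Thévenin) resistance is R₁‖R₂ = 343.0 Ω.
Fractional drop under load = R_th/(R_th + R_L) = 343.0 / (343.0 + 5260) = 0.06121.
So the output falls by 6.12 %.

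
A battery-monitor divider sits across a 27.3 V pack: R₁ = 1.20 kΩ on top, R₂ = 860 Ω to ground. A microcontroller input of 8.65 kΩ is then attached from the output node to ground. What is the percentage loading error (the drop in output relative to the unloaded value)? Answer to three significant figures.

5.47 %

The divider's output (Thévenin) resistance is R₁‖R₂ = 501.0 Ω.
Fractional drop under load = R_th/(R_th + R_L) = 501.0 / (501.0 + 8650) = 0.05475.
So the output falls by 5.47 %.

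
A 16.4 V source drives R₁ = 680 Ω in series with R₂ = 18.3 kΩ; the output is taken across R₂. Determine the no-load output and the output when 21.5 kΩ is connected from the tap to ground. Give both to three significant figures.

Unloaded: 15.8 V; loaded: 15.3 V

Open-circuit: V = 16.4 × 18300/(680 + 18300) = 15.8 V.
With the load, R₂ becomes R₂‖R_L = 9886 Ω, so V = 16.4 × 9886/10570 = 15.3 V.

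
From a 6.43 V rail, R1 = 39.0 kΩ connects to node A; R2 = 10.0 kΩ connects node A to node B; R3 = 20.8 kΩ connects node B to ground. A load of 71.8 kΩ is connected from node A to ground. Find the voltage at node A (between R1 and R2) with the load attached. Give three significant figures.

Below node A the series string R2+R3 = 30.80 kΩ sits in parallel with the 71.8 kΩ load: 21.55 kΩ.
V_A = 6.43 × 21.55/(39.0 + 21.55) = 2.29 V.

V ≈ 2.29 V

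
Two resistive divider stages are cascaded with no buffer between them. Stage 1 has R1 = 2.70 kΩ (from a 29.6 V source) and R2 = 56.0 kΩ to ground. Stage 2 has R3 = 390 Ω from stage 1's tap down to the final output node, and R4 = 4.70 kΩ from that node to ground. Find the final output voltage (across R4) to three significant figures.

V_out ≈ 17.3 V

Stage 2 presents R3+R4 = 5090 Ω as a load on stage 1's tap.
Stage 1's lower leg becomes R2‖(R3+R4) = 4666 Ω, so V_mid = 29.6 × 4666/7366 = 18.75 V.
Stage 2 is itself unloaded: V_out = V_mid × R4/(R3+R4) = 18.75 × 4700/5090 = 17.3 V.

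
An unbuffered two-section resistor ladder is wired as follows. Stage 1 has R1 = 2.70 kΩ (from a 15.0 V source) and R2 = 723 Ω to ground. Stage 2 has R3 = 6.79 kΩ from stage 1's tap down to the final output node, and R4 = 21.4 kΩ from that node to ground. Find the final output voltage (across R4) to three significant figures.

Stage 2 presents R3+R4 = 28190 Ω as a load on stage 1's tap.
Stage 1's lower leg becomes R2‖(R3+R4) = 704.9 Ω, so V_mid = 15.0 × 704.9/3405 = 3.105 V.
Stage 2 is itself unloaded: V_out = V_mid × R4/(R3+R4) = 3.105 × 21400/28190 = 2.36 V.

V_out ≈ 2.36 V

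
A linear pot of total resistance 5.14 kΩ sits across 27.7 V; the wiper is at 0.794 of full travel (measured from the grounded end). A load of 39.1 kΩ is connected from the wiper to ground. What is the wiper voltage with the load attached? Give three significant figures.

The wiper splits the pot into (1−α)R = 1.059 kΩ above and αR = 4.081 kΩ below.
Lower section ‖ load = 3.695 kΩ.
V_wiper = 27.7 × 3.695/(1.059 + 3.695) = 21.5 V.

V ≈ 21.5 V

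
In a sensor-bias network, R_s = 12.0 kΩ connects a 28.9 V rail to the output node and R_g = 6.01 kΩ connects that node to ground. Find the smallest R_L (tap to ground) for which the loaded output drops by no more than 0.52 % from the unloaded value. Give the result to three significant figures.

R_L(min) ≈ 766 kΩ

Output resistance R_th = R_s‖R_g = (12.0 × 6.01)/18.01 = 4.004 kΩ.
The fractional drop is R_th/(R_th + R_L); requiring this ≤ 0.00520 gives R_L ≥ R_th(1/0.00520 − 1) = 4.004 × 191.3 = 766 kΩ.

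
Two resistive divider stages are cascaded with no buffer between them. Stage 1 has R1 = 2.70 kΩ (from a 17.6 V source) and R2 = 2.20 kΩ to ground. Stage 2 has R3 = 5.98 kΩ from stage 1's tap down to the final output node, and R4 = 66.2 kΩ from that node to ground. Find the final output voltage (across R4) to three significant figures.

Stage 2 presents R3+R4 = 72.18 kΩ as a load on stage 1's tap.
Stage 1's lower leg becomes R2‖(R3+R4) = 2.135 kΩ, so V_mid = 17.6 × 2.135/4.835 = 7.772 V.
Stage 2 is itself unloaded: V_out = V_mid × R4/(R3+R4) = 7.772 × 66.2/72.18 = 7.13 V.

V_out ≈ 7.13 V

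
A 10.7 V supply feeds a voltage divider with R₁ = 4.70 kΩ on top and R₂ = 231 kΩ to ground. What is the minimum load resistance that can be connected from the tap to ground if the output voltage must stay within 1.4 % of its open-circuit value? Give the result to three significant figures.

Output resistance R_th = R₁‖R₂ = (4.70 × 231)/235.7 = 4.606 kΩ.
The fractional drop is R_th/(R_th + R_L); requiring this ≤ 0.0140 gives R_L ≥ R_th(1/0.0140 − 1) = 4.606 × 70.43 = 324 kΩ.

R_L(min) ≈ 324 kΩ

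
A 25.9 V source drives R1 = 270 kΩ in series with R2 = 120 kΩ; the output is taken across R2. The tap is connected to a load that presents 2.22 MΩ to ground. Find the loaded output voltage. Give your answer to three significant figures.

The load sits in parallel with R2: R2‖R_L = (120 × 2220) / (120 + 2220) = 113.8 kΩ.
V_out = 25.9 × 113.8 / (270 + 113.8) = 25.9 × 113.8/383.8 = 7.68 V.

V_out ≈ 7.68 V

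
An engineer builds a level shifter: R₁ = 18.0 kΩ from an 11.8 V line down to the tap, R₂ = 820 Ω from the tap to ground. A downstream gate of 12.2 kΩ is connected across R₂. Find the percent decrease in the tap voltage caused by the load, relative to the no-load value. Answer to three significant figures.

6.04 %

The divider's output (Thévenin) resistance is R₁‖R₂ = 784.3 Ω.
Fractional drop under load = R_th/(R_th + R_L) = 784.3 / (784.3 + 12200) = 0.06040.
So the output falls by 6.04 %.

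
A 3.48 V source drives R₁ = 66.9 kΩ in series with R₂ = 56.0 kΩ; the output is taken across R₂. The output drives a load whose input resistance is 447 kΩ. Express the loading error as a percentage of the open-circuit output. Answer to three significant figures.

The divider's output (Thévenin) resistance is R₁‖R₂ = 30.48 kΩ.
Fractional drop under load = R_th/(R_th + R_L) = 30.48 / (30.48 + 447) = 0.06384.
So the output falls by 6.38 %.

6.38 %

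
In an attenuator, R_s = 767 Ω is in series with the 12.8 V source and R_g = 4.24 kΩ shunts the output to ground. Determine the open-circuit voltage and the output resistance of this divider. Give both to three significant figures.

V_th is the open-circuit tap voltage: 12.8 × 4240/(767 + 4240) = 10.8 V.
With the supply zeroed, R_s and R_g appear in parallel from the tap: R_th = R_s‖R_g = (767 × 4240)/5007 = 650 Ω.

V_th = 10.8 V, R_th = 650 Ω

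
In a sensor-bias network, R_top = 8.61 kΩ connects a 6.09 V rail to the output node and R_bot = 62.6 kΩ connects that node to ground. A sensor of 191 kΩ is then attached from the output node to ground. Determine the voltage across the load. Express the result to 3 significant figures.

The load sits in parallel with R_bot: R_bot‖R_L = (62.6 × 191) / (62.6 + 191) = 47.15 kΩ.
V_out = 6.09 × 47.15 / (8.61 + 47.15) = 6.09 × 47.15/55.76 = 5.15 V.

V_out ≈ 5.15 V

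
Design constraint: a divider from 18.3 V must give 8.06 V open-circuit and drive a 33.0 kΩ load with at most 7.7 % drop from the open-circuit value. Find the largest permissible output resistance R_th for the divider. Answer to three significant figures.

Loading drop = R_th/(R_th + R_L) ≤ 0.0770, so R_th ≤ R_L · ε/(1−ε) = 33.0 kΩ × 0.0770/0.9230 = 2.75 kΩ.

R_th ≤ 2.75 kΩ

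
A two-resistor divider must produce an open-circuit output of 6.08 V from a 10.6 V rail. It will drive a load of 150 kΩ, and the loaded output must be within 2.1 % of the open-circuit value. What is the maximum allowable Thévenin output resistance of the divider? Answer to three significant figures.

R_th ≤ 3.22 kΩ

Loading drop = R_th/(R_th + R_L) ≤ 0.0210, so R_th ≤ R_L · ε/(1−ε) = 150 kΩ × 0.0210/0.9790 = 3.22 kΩ.
(Any R1, R2 with R2/(R1+R2) = 0.574 and R1‖R2 ≤ 3.22 kΩ will meet the spec.)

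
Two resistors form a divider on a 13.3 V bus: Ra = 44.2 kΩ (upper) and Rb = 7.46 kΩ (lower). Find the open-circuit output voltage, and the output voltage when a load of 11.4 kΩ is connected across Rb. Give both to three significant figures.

Open-circuit: V = 13.3 × 7.46/(44.2 + 7.46) = 1.92 V.
With the load, Rb becomes Rb‖R_L = 4.509 kΩ, so V = 13.3 × 4.509/48.71 = 1.23 V.

Unloaded: 1.92 V; loaded: 1.23 V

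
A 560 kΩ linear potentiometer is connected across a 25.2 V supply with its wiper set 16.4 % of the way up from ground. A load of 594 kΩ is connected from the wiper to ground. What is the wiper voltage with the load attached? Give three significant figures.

The wiper splits the pot into (1−α)R = 468.2 kΩ above and αR = 91.84 kΩ below.
Lower section ‖ load = 79.54 kΩ.
V_wiper = 25.2 × 79.54/(468.2 + 79.54) = 3.66 V.

V ≈ 3.66 V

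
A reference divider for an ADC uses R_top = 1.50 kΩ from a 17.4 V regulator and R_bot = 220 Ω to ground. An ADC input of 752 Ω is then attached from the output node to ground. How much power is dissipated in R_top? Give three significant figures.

P ≈ 163 mW

Total resistance from the source is R_top + (R_bot‖R_L) = 1670 Ω, so I = 17.4/1670 Ω = 10.42 mA.
P = I²·R_top = (10.42 mA)² × 1.50 kΩ = 163 mW.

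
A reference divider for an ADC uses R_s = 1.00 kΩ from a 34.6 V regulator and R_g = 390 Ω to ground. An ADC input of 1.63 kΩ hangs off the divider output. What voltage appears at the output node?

V_out ≈ 8.28 V

The load sits in parallel with R_g: R_g‖R_L = (390 × 1630) / (390 + 1630) = 314.7 Ω.
V_out = 34.6 × 314.7 / (1000 + 314.7) = 34.6 × 314.7/1315 = 8.28 V.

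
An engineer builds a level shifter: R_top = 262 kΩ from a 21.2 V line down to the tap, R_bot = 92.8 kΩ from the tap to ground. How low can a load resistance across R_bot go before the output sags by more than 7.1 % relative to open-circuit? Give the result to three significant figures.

Output resistance R_th = R_top‖R_bot = (262 × 92.8)/354.8 = 68.53 kΩ.
The fractional drop is R_th/(R_th + R_L); requiring this ≤ 0.0710 gives R_L ≥ R_th(1/0.0710 − 1) = 68.53 × 13.08 = 897 kΩ.

R_L(min) ≈ 897 kΩ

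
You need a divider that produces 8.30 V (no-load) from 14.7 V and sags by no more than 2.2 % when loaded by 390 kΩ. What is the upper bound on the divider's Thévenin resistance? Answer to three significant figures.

Loading drop = R_th/(R_th + R_L) ≤ 0.0220, so R_th ≤ R_L · ε/(1−ε) = 390 kΩ × 0.0220/0.9780 = 8.77 kΩ.
(Any R1, R2 with R2/(R1+R2) = 0.565 and R1‖R2 ≤ 8.77 kΩ will meet the spec.)

R_th ≤ 8.77 kΩ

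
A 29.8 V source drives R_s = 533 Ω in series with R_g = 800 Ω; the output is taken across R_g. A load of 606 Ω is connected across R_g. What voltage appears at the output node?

The load sits in parallel with R_g: R_g‖R_L = (800 × 606) / (800 + 606) = 344.8 Ω.
V_out = 29.8 × 344.8 / (533 + 344.8) = 29.8 × 344.8/877.8 = 11.7 V.

V_out ≈ 11.7 V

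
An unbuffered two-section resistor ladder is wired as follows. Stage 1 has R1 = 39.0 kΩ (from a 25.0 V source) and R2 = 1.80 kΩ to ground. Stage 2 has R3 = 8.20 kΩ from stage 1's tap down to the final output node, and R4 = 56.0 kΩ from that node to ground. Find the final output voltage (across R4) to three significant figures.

Stage 2 presents R3+R4 = 64.20 kΩ as a load on stage 1's tap.
Stage 1's lower leg becomes R2‖(R3+R4) = 1.751 kΩ, so V_mid = 25.0 × 1.751/40.75 = 1.074 V.
Stage 2 is itself unloaded: V_out = V_mid × R4/(R3+R4) = 1.074 × 56.0/64.20 = 0.937 V.

V_out ≈ 0.937 V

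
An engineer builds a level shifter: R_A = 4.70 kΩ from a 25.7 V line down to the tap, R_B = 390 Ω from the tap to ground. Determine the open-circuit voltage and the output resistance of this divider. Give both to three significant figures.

V_th is the open-circuit tap voltage: 25.7 × 390/(4700 + 390) = 1.97 V.
With the supply zeroed, R_A and R_B appear in parallel from the tap: R_th = R_A‖R_B = (4700 × 390)/5090 = 360 Ω.

V_th = 1.97 V, R_th = 360 Ω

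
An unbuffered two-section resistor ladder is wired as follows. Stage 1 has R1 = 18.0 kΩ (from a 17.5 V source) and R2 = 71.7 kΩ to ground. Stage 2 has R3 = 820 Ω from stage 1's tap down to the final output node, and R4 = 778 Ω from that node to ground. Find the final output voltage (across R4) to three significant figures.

Stage 2 presents R3+R4 = 1598 Ω as a load on stage 1's tap.
Stage 1's lower leg becomes R2‖(R3+R4) = 1563 Ω, so V_mid = 17.5 × 1563/19560 = 1.398 V.
Stage 2 is itself unloaded: V_out = V_mid × R4/(R3+R4) = 1.398 × 778/1598 = 0.681 V.

V_out ≈ 0.681 V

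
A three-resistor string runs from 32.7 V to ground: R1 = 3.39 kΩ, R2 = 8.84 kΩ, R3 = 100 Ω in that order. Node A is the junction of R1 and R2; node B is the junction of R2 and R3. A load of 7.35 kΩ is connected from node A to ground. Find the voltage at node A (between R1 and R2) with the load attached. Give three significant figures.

V ≈ 17.8 V

Below node A the series string R2+R3 = 8940 Ω sits in parallel with the 7350 Ω load: 4034 Ω.
V_A = 32.7 × 4034/(3390 + 4034) = 17.8 V.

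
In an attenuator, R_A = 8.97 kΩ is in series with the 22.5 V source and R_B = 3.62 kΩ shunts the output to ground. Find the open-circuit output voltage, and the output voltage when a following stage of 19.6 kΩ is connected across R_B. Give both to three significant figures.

Unloaded: 6.47 V; loaded: 5.72 V

Open-circuit: V = 22.5 × 3.62/(8.97 + 3.62) = 6.47 V.
With the load, R_B becomes R_B‖R_L = 3.056 kΩ, so V = 22.5 × 3.056/12.03 = 5.72 V.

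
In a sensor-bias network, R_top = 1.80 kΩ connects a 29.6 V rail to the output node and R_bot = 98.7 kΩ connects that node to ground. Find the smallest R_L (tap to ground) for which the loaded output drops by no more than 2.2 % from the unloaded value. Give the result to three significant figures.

Output resistance R_th = R_top‖R_bot = (1.80 × 98.7)/100.5 = 1.768 kΩ.
The fractional drop is R_th/(R_th + R_L); requiring this ≤ 0.0220 gives R_L ≥ R_th(1/0.0220 − 1) = 1.768 × 44.45 = 78.6 kΩ.

R_L(min) ≈ 78.6 kΩ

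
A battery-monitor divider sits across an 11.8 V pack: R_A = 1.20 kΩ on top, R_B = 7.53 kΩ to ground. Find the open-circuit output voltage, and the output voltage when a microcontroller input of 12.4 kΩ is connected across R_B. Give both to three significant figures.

Open-circuit: V = 11.8 × 7.53/(1.20 + 7.53) = 10.2 V.
With the load, R_B becomes R_B‖R_L = 4.685 kΩ, so V = 11.8 × 4.685/5.885 = 9.39 V.

Unloaded: 10.2 V; loaded: 9.39 V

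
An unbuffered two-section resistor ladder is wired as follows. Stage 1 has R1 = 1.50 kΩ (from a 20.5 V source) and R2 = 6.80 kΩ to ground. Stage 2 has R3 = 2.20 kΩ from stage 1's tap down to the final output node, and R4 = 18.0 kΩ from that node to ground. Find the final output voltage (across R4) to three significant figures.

V_out ≈ 14.1 V

Stage 2 presents R3+R4 = 20.20 kΩ as a load on stage 1's tap.
Stage 1's lower leg becomes R2‖(R3+R4) = 5.087 kΩ, so V_mid = 20.5 × 5.087/6.587 = 15.83 V.
Stage 2 is itself unloaded: V_out = V_mid × R4/(R3+R4) = 15.83 × 18.0/20.20 = 14.1 V.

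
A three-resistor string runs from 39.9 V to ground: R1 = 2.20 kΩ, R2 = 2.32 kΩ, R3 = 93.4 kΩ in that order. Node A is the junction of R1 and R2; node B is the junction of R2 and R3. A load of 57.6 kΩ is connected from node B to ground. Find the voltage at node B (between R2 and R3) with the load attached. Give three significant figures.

V ≈ 35.4 V

At node B, R3 is in parallel with the load: R3‖R_L = 35.63 kΩ.
Below node A the resistance is R2 + (R3‖R_L) = 37.95 kΩ, so V_A = 39.9 × 37.95/40.15 = 37.71 V.
Then V_B = V_A × (R3‖R_L)/(R2 + R3‖R_L) = 37.71 × 35.63/37.95 = 35.4 V.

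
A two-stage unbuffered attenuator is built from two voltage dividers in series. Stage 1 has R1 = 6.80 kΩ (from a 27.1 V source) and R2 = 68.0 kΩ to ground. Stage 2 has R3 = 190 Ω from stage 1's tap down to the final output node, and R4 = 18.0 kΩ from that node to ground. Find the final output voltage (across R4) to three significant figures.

Stage 2 presents R3+R4 = 18190 Ω as a load on stage 1's tap.
Stage 1's lower leg becomes R2‖(R3+R4) = 14350 Ω, so V_mid = 27.1 × 14350/21150 = 18.39 V.
Stage 2 is itself unloaded: V_out = V_mid × R4/(R3+R4) = 18.39 × 18000/18190 = 18.2 V.

V_out ≈ 18.2 V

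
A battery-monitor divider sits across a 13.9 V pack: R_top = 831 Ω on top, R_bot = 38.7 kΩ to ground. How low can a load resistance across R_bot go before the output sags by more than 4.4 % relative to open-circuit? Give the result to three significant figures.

Output resistance R_th = R_top‖R_bot = (831 × 38700)/39530 = 813.5 Ω.
The fractional drop is R_th/(R_th + R_L); requiring this ≤ 0.0440 gives R_L ≥ R_th(1/0.0440 − 1) = 813.5 × 21.73 = 17.7 kΩ.

R_L(min) ≈ 17.7 kΩ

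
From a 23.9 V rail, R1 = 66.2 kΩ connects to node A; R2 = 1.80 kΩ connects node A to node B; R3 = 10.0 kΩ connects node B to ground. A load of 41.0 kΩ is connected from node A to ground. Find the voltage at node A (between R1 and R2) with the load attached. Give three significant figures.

V ≈ 2.91 V

Below node A the series string R2+R3 = 11.80 kΩ sits in parallel with the 41.0 kΩ load: 9.163 kΩ.
V_A = 23.9 × 9.163/(66.2 + 9.163) = 2.91 V.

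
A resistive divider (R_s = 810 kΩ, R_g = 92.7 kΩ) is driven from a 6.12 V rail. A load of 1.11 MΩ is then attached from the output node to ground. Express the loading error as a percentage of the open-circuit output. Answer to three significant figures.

The divider's output (Thévenin) resistance is R_s‖R_g = 83.18 kΩ.
Fractional drop under load = R_th/(R_th + R_L) = 83.18 / (83.18 + 1110) = 0.06971.
So the output falls by 6.97 %.

6.97 %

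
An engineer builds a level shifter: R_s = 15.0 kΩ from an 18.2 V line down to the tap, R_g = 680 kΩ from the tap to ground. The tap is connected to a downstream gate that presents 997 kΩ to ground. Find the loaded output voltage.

V_out ≈ 17.5 V

The load sits in parallel with R_g: R_g‖R_L = (680 × 997) / (680 + 997) = 404.3 kΩ.
V_out = 18.2 × 404.3 / (15.0 + 404.3) = 18.2 × 404.3/419.3 = 17.5 V.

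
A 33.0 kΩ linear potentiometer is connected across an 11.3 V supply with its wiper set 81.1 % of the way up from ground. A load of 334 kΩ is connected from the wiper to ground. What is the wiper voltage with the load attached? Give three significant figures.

The wiper splits the pot into (1−α)R = 6.237 kΩ above and αR = 26.76 kΩ below.
Lower section ‖ load = 24.78 kΩ.
V_wiper = 11.3 × 24.78/(6.237 + 24.78) = 9.03 V.

V ≈ 9.03 V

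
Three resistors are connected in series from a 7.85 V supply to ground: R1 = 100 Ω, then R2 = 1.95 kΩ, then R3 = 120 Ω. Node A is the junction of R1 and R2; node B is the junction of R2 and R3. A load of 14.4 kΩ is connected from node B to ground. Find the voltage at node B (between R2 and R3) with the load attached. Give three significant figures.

V ≈ 0.431 V

At node B, R3 is in parallel with the load: R3‖R_L = 119.0 Ω.
Below node A the resistance is R2 + (R3‖R_L) = 2069 Ω, so V_A = 7.85 × 2069/2169 = 7.488 V.
Then V_B = V_A × (R3‖R_L)/(R2 + R3‖R_L) = 7.488 × 119.0/2069 = 0.431 V.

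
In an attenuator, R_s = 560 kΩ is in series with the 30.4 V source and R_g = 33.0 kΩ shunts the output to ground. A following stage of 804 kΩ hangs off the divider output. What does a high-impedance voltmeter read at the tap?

The load sits in parallel with R_g: R_g‖R_L = (33.0 × 804) / (33.0 + 804) = 31.70 kΩ.
V_out = 30.4 × 31.70 / (560 + 31.70) = 30.4 × 31.70/591.7 = 1.63 V.

V_out ≈ 1.63 V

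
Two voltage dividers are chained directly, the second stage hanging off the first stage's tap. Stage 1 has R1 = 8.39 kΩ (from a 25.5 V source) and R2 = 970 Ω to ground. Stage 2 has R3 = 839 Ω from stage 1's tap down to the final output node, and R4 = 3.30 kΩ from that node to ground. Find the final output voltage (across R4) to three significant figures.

Stage 2 presents R3+R4 = 4139 Ω as a load on stage 1's tap.
Stage 1's lower leg becomes R2‖(R3+R4) = 785.8 Ω, so V_mid = 25.5 × 785.8/9176 = 2.184 V.
Stage 2 is itself unloaded: V_out = V_mid × R4/(R3+R4) = 2.184 × 3300/4139 = 1.74 V.

V_out ≈ 1.74 V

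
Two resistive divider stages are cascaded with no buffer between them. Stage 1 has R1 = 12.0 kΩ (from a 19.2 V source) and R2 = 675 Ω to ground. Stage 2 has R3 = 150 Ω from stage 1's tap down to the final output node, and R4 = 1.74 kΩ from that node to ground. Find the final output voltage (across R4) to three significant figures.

V_out ≈ 0.703 V

Stage 2 presents R3+R4 = 1890 Ω as a load on stage 1's tap.
Stage 1's lower leg becomes R2‖(R3+R4) = 497.4 Ω, so V_mid = 19.2 × 497.4/12500 = 0.7641 V.
Stage 2 is itself unloaded: V_out = V_mid × R4/(R3+R4) = 0.7641 × 1740/1890 = 0.703 V.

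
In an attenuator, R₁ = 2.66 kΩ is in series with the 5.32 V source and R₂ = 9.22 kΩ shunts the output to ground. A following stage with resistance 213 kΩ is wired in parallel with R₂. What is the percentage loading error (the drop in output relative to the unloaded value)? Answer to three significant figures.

0.960 %

The divider's output (Thévenin) resistance is R₁‖R₂ = 2.064 kΩ.
Fractional drop under load = R_th/(R_th + R_L) = 2.064 / (2.064 + 213) = 0.009599.
So the output falls by 0.960 %.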